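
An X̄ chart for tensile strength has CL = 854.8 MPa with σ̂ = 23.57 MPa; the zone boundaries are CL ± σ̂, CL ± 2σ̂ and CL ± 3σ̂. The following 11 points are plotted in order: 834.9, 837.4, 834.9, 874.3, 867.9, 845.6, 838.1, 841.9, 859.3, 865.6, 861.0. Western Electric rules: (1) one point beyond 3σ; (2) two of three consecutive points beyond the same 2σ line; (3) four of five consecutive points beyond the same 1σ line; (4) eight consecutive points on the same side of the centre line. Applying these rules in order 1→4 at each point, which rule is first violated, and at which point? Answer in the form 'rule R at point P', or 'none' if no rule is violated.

Zone of each point (C = within 1σ̂, B = 1σ̂–2σ̂, A = 2σ̂–3σ̂, * = beyond 3σ̂; sign = side of CL): 1:-C, 2:-C, 3:-C, 4:+C, 5:+C, 6:-C, 7:-C, 8:-C, 9:+C, 10:+C, 11:+C
No rule fires across all 11 points.

none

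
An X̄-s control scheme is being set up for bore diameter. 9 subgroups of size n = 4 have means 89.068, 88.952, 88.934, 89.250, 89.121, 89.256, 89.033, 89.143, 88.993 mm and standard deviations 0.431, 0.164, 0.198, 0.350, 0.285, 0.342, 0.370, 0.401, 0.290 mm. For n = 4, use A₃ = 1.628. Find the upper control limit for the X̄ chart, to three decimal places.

X̄̄ = (89.068 + 88.952 + 88.934 + 89.250 + 89.121 + 89.256 + 89.033 + 89.143 + 88.993) / 9 = 89.0833
s̄ = (0.431 + 0.164 + 0.198 + 0.350 + 0.285 + 0.342 + 0.370 + 0.401 + 0.290) / 9 = 0.3146
UCL = X̄̄ + A₃·s̄ = 89.0833 + 1.628 × 0.3146 = 89.5954

89.595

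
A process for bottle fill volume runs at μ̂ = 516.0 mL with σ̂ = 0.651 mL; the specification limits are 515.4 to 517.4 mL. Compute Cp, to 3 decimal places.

0.512

Cp = (USL − LSL) / (6σ̂) = (517.4 − 515.4) / (6 × 0.651) = 2.0000 / 3.9060 = 0.5120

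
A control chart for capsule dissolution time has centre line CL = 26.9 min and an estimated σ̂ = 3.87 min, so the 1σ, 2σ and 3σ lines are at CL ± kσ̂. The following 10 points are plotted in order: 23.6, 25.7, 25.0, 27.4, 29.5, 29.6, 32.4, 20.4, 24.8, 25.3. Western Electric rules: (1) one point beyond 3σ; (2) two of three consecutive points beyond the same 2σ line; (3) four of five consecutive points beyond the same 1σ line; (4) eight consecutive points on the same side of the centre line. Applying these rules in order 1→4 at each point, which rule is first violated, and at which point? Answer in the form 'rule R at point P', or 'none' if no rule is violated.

Zone of each point (C = within 1σ̂, B = 1σ̂–2σ̂, A = 2σ̂–3σ̂, * = beyond 3σ̂; sign = side of CL): 1:-C, 2:-C, 3:-C, 4:+C, 5:+C, 6:+C, 7:+B, 8:-B, 9:-C, 10:-C
No rule fires across all 10 points.

none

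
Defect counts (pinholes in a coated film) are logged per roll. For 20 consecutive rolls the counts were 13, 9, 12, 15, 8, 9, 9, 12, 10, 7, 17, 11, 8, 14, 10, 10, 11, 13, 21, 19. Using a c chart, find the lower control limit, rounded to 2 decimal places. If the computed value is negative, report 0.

1.55

c̄ = (13 + 9 + 12 + 15 + 8 + 9 + 9 + 12 + 10 + 7 + 17 + 11 + 8 + 14 + 10 + 10 + 11 + 13 + 21 + 19) / 20 = 238 / 20 = 11.9000
LCL = c̄ − 3√c̄ = 11.9000 − 3 × 3.4496 = 1.5511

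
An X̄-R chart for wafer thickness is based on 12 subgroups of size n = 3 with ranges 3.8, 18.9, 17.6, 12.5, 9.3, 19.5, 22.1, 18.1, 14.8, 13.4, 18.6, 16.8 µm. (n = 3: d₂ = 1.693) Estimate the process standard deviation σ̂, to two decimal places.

R̄ = (3.8 + 18.9 + 17.6 + 12.5 + 9.3 + 19.5 + 22.1 + 18.1 + 14.8 + 13.4 + 18.6 + 16.8) / 12 = 15.4500
σ̂ = R̄ / d₂ = 15.4500 / 1.693 = 9.1258

9.13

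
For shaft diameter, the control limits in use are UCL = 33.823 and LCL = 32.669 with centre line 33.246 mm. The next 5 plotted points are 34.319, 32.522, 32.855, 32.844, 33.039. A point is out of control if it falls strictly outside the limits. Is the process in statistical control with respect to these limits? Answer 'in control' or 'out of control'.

out of control

Compare each point to [32.669, 33.823]: sample 1 = 34.319 > UCL; sample 2 = 32.522 < LCL.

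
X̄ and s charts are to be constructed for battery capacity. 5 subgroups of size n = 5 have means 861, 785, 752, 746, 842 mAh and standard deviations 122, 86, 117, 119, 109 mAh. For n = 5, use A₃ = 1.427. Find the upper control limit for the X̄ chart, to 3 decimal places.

955.026

X̄̄ = (861 + 785 + 752 + 746 + 842) / 5 = 797.2000
s̄ = (122 + 86 + 117 + 119 + 109) / 5 = 110.6000
UCL = X̄̄ + A₃·s̄ = 797.2000 + 1.427 × 110.6000 = 955.0262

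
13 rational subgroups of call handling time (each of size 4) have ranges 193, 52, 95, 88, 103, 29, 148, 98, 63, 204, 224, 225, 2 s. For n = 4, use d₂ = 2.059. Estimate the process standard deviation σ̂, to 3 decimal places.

R̄ = (193 + 52 + 95 + 88 + 103 + 29 + 148 + 98 + 63 + 204 + 224 + 225 + 2) / 13 = 117.2308
σ̂ = R̄ / d₂ = 117.2308 / 2.059 = 56.9358

56.936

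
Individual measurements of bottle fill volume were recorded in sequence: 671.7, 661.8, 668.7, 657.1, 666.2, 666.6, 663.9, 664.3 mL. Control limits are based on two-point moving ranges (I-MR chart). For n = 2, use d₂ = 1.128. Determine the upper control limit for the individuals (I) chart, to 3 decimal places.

680.615

X̄ = (671.7 + 661.8 + 668.7 + 657.1 + 666.2 + 666.6 + 663.9 + 664.3) / 8 = 665.0375
Moving ranges: 9.9, 6.9, 11.6, 9.1, 0.4, 2.7, 0.4; M̄R̄ = 41.0000 / 7 = 5.8571
UCL = X̄ + 3·M̄R̄/d₂ = 665.0375 + 3 × 5.8571 / 1.128 = 680.6150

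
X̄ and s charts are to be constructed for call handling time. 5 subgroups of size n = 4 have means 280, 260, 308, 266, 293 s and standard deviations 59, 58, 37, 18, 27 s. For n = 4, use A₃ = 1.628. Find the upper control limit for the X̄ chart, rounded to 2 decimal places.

X̄̄ = (280 + 260 + 308 + 266 + 293) / 5 = 281.4000
s̄ = (59 + 58 + 37 + 18 + 27) / 5 = 39.8000
UCL = X̄̄ + A₃·s̄ = 281.4000 + 1.628 × 39.8000 = 346.1944

346.19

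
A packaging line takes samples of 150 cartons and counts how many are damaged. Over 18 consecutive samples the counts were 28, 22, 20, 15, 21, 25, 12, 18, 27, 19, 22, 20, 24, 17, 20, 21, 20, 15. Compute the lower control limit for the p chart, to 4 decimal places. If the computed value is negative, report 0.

p̄ = Σdᵢ / (k·n) = 366 / (18 × 150) = 0.13556
LCL = p̄ − 3·√(p̄(1−p̄)/n) = 0.13556 − 3 × 0.02795 = 0.05171

0.0517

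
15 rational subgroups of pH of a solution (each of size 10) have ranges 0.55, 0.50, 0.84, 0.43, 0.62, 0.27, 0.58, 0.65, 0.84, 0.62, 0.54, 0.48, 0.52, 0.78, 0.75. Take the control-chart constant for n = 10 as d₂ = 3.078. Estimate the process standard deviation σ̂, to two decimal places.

0.19

R̄ = (0.55 + 0.50 + 0.84 + 0.43 + 0.62 + 0.27 + 0.58 + 0.65 + 0.84 + 0.62 + 0.54 + 0.48 + 0.52 + 0.78 + 0.75) / 15 = 0.5980
σ̂ = R̄ / d₂ = 0.5980 / 3.078 = 0.1943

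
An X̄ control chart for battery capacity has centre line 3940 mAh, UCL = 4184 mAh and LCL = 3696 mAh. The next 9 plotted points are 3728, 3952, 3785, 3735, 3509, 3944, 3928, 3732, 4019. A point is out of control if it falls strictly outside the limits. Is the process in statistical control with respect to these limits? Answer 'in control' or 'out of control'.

Compare each point to [3696, 4184]: sample 5 = 3509 < LCL.

out of control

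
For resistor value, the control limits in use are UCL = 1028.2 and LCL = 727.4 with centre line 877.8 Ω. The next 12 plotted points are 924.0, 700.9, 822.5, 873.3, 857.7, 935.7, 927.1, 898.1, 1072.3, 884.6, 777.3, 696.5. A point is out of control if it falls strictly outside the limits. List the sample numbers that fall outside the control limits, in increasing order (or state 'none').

2, 9, 12

Compare each point to [727.4, 1028.2]: sample 2 = 700.9 < LCL; sample 9 = 1072.3 > UCL; sample 12 = 696.5 < LCL.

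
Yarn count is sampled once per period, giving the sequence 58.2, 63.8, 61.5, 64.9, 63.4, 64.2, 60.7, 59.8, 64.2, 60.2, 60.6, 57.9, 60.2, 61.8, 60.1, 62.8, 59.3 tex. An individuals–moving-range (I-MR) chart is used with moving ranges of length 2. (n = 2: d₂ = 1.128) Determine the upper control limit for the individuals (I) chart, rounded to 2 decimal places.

X̄ = (58.2 + 63.8 + 61.5 + 64.9 + 63.4 + 64.2 + 60.7 + 59.8 + 64.2 + 60.2 + 60.6 + 57.9 + 60.2 + 61.8 + 60.1 + 62.8 + 59.3) / 17 = 61.3882
Moving ranges: 5.6, 2.3, 3.4, 1.5, 0.8, 3.5, 0.9, 4.4, 4.0, 0.4, 2.7, 2.3, 1.6, 1.7, 2.7, 3.5; M̄R̄ = 41.3000 / 16 = 2.5812
UCL = X̄ + 3·M̄R̄/d₂ = 61.3882 + 3 × 2.5812 / 1.128 = 68.2533

68.25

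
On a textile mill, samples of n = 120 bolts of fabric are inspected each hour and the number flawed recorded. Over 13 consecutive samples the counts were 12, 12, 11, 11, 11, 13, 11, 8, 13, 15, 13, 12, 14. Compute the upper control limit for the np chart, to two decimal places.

21.86

p̄ = Σdᵢ / (k·n) = 156 / (13 × 120) = 0.10000
UCL = np̄ + 3·√(np̄(1−p̄)) = 12.0000 + 3 × √(12.0000×0.90000) = 12.0000 + 3 × 3.2863 = 21.8590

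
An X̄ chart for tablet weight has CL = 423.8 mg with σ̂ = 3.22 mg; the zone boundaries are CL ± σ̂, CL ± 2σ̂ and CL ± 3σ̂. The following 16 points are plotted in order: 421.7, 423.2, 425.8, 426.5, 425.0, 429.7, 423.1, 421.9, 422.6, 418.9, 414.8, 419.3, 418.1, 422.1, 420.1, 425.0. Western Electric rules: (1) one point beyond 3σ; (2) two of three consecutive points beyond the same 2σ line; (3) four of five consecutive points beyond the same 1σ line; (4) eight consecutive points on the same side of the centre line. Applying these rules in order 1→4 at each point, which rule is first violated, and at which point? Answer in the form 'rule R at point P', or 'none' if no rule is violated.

rule 3 at point 13

Zone of each point (C = within 1σ̂, B = 1σ̂–2σ̂, A = 2σ̂–3σ̂, * = beyond 3σ̂; sign = side of CL): 1:-C, 2:-C, 3:+C, 4:+C, 5:+C, 6:+B, 7:-C, 8:-C, 9:-C, 10:-B, 11:-A, 12:-B, 13:-B, 14:-C, 15:-B, 16:+C
Rule 3 (four of five consecutive points beyond the same 1σ limit) is satisfied at point 13.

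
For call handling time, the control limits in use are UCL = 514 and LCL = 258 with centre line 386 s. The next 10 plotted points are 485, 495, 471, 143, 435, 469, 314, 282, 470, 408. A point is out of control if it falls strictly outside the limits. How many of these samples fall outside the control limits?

1

Compare each point to [258, 514]: sample 4 = 143 < LCL.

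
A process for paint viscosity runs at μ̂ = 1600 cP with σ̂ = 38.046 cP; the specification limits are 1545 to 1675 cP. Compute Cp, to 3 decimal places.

Cp = (USL − LSL) / (6σ̂) = (1675 − 1545) / (6 × 38.046) = 130.0000 / 228.2760 = 0.5695

0.569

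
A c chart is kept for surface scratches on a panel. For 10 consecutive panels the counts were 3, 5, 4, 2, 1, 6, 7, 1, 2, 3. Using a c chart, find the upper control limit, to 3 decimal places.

c̄ = (3 + 5 + 4 + 2 + 1 + 6 + 7 + 1 + 2 + 3) / 10 = 34 / 10 = 3.4000
UCL = c̄ + 3√c̄ = 3.4000 + 3 × √3.4000 = 3.4000 + 3 × 1.8439 = 8.9317

8.932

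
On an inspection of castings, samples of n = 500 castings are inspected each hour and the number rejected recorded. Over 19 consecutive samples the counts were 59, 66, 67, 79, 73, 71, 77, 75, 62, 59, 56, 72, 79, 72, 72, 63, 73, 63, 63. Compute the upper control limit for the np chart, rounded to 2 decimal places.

p̄ = Σdᵢ / (k·n) = 1301 / (19 × 500) = 0.13695
UCL = np̄ + 3·√(np̄(1−p̄)) = 68.4737 + 3 × √(68.4737×0.86305) = 68.4737 + 3 × 7.6874 = 91.5359

91.54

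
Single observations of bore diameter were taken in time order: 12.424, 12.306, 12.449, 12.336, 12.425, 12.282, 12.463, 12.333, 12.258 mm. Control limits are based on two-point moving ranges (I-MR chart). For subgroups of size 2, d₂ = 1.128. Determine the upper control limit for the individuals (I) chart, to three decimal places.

12.694

X̄ = (12.424 + 12.306 + 12.449 + 12.336 + 12.425 + 12.282 + 12.463 + 12.333 + 12.258) / 9 = 12.3640
Moving ranges: 0.118, 0.143, 0.113, 0.089, 0.143, 0.181, 0.130, 0.075; M̄R̄ = 0.9920 / 8 = 0.1240
UCL = X̄ + 3·M̄R̄/d₂ = 12.3640 + 3 × 0.1240 / 1.128 = 12.6938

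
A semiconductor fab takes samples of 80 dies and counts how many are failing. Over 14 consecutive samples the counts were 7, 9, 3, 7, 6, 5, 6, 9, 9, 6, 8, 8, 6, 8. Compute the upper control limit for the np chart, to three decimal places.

14.476

p̄ = Σdᵢ / (k·n) = 97 / (14 × 80) = 0.08661
UCL = np̄ + 3·√(np̄(1−p̄)) = 6.9286 + 3 × √(6.9286×0.91339) = 6.9286 + 3 × 2.5157 = 14.4755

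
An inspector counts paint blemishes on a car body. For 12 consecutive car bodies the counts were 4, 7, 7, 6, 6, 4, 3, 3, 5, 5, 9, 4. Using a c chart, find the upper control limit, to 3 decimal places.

12.124

c̄ = (4 + 7 + 7 + 6 + 6 + 4 + 3 + 3 + 5 + 5 + 9 + 4) / 12 = 63 / 12 = 5.2500
UCL = c̄ + 3√c̄ = 5.2500 + 3 × √5.2500 = 5.2500 + 3 × 2.2913 = 12.1239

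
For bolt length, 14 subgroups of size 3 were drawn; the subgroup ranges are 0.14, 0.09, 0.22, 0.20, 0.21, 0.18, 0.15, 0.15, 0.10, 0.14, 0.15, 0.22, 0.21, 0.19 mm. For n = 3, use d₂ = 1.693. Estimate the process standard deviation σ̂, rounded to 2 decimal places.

R̄ = (0.14 + 0.09 + 0.22 + 0.20 + 0.21 + 0.18 + 0.15 + 0.15 + 0.10 + 0.14 + 0.15 + 0.22 + 0.21 + 0.19) / 14 = 0.1679
σ̂ = R̄ / d₂ = 0.1679 / 1.693 = 0.0991

0.10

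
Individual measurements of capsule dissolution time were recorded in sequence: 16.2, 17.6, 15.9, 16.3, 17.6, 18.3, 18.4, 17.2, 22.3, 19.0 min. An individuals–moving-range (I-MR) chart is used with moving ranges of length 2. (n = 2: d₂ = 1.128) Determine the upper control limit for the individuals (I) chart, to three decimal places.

22.372

X̄ = (16.2 + 17.6 + 15.9 + 16.3 + 17.6 + 18.3 + 18.4 + 17.2 + 22.3 + 19.0) / 10 = 17.8800
Moving ranges: 1.4, 1.7, 0.4, 1.3, 0.7, 0.1, 1.2, 5.1, 3.3; M̄R̄ = 15.2000 / 9 = 1.6889
UCL = X̄ + 3·M̄R̄/d₂ = 17.8800 + 3 × 1.6889 / 1.128 = 22.3717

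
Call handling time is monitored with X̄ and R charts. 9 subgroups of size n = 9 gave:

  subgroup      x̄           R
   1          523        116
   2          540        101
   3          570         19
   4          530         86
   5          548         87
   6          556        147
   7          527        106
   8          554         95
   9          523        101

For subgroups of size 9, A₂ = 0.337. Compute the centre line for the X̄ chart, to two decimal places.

X̄̄ = (523 + 540 + 570 + 530 + 548 + 556 + 527 + 554 + 523) / 9 = 4871.0000 / 9 = 541.2222
CL = X̄̄ = 541.2222

541.22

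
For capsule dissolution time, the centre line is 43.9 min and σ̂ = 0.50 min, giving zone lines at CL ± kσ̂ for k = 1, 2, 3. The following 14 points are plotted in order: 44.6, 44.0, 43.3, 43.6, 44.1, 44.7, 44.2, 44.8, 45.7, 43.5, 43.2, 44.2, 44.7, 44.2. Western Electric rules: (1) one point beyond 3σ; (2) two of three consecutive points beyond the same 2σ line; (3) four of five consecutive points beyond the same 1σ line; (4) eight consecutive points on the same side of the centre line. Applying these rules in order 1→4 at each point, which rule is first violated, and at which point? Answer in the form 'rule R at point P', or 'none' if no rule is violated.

rule 1 at point 9

Zone of each point (C = within 1σ̂, B = 1σ̂–2σ̂, A = 2σ̂–3σ̂, * = beyond 3σ̂; sign = side of CL): 1:+B, 2:+C, 3:-B, 4:-C, 5:+C, 6:+B, 7:+C, 8:+B, 9:+*, 10:-C, 11:-B, 12:+C, 13:+B, 14:+C
Rule 1 (one point beyond the 3σ limits) is satisfied at point 9.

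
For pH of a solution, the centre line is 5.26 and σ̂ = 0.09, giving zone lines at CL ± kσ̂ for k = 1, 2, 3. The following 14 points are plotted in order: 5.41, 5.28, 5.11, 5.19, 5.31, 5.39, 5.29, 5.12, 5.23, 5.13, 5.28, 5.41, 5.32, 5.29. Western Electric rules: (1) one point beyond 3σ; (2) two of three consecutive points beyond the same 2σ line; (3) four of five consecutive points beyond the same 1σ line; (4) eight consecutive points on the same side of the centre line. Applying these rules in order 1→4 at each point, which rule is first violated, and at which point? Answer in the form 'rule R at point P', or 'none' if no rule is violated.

none

Zone of each point (C = within 1σ̂, B = 1σ̂–2σ̂, A = 2σ̂–3σ̂, * = beyond 3σ̂; sign = side of CL): 1:+B, 2:+C, 3:-B, 4:-C, 5:+C, 6:+B, 7:+C, 8:-B, 9:-C, 10:-B, 11:+C, 12:+B, 13:+C, 14:+C
No rule fires across all 14 points.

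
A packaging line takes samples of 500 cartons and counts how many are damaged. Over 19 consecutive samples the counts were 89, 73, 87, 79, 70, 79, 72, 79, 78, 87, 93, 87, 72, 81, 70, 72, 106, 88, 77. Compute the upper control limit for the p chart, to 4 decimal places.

0.2114

p̄ = Σdᵢ / (k·n) = 1539 / (19 × 500) = 0.16200
UCL = p̄ + 3·√(p̄(1−p̄)/n) = 0.16200 + 3 × √(0.16200×0.83800/500) = 0.16200 + 3 × 0.01648 = 0.21143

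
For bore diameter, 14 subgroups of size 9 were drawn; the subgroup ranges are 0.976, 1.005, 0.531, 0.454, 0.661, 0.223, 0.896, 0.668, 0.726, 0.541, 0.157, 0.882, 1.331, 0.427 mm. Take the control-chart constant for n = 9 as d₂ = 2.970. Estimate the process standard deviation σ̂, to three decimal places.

0.228

R̄ = (0.976 + 1.005 + 0.531 + 0.454 + 0.661 + 0.223 + 0.896 + 0.668 + 0.726 + 0.541 + 0.157 + 0.882 + 1.331 + 0.427) / 14 = 0.6770
σ̂ = R̄ / d₂ = 0.6770 / 2.970 = 0.2279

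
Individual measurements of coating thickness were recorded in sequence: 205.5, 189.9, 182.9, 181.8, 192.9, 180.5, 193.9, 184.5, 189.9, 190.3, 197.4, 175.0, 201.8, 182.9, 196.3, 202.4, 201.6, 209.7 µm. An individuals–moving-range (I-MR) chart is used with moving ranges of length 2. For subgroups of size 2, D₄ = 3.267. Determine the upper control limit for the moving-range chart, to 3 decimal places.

34.476

Moving ranges: 15.6, 7.0, 1.1, 11.1, 12.4, 13.4, 9.4, 5.4, 0.4, 7.1, 22.4, 26.8, 18.9, 13.4, 6.1, 0.8, 8.1; M̄R̄ = 179.4000 / 17 = 10.5529
UCL_MR = D₄·M̄R̄ = 3.267 × 10.5529 = 34.4765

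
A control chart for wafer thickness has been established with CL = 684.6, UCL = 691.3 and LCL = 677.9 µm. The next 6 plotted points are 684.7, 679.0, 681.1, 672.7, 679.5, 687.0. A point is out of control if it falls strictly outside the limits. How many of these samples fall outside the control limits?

Compare each point to [677.9, 691.3]: sample 4 = 672.7 < LCL.

1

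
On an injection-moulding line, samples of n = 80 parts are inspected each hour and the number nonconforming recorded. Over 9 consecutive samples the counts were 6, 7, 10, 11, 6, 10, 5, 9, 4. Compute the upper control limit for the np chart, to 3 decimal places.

p̄ = Σdᵢ / (k·n) = 68 / (9 × 80) = 0.09444
UCL = np̄ + 3·√(np̄(1−p̄)) = 7.5556 + 3 × √(7.5556×0.90556) = 7.5556 + 3 × 2.6157 = 15.4027

15.403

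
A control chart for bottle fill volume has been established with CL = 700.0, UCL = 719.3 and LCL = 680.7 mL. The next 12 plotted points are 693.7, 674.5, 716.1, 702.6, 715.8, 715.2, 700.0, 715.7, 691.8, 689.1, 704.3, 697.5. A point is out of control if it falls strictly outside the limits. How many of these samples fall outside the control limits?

Compare each point to [680.7, 719.3]: sample 2 = 674.5 < LCL.

1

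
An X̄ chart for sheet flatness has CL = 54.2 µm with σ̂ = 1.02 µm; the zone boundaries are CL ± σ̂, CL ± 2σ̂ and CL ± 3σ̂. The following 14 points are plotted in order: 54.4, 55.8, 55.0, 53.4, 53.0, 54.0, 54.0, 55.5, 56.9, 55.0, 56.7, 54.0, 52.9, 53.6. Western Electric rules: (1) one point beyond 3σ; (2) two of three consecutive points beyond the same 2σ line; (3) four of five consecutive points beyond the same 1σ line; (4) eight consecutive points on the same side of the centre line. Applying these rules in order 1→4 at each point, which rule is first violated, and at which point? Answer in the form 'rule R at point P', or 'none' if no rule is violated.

Zone of each point (C = within 1σ̂, B = 1σ̂–2σ̂, A = 2σ̂–3σ̂, * = beyond 3σ̂; sign = side of CL): 1:+C, 2:+B, 3:+C, 4:-C, 5:-B, 6:-C, 7:-C, 8:+B, 9:+A, 10:+C, 11:+A, 12:-C, 13:-B, 14:-C
Rule 2 (two of three consecutive points beyond the same 2σ limit) is satisfied at point 11.

rule 2 at point 11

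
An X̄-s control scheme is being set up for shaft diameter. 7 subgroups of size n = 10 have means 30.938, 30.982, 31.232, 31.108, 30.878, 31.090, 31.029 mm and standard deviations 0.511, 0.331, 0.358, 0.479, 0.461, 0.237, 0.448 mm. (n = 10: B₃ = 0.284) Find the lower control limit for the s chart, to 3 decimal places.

s̄ = (0.511 + 0.331 + 0.358 + 0.479 + 0.461 + 0.237 + 0.448) / 7 = 0.4036
LCL_s = B₃·s̄ = 0.284 × 0.4036 = 0.1146

0.115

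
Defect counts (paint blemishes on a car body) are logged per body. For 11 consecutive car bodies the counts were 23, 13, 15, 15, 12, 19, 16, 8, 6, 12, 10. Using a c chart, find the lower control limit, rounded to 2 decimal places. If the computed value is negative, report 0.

2.50

c̄ = (23 + 13 + 15 + 15 + 12 + 19 + 16 + 8 + 6 + 12 + 10) / 11 = 149 / 11 = 13.5455
LCL = c̄ − 3√c̄ = 13.5455 − 3 × 3.6804 = 2.5042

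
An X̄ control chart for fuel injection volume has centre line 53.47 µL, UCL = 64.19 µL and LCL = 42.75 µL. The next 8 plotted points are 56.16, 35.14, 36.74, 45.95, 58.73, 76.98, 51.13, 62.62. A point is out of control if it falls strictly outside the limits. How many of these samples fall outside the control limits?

3

Compare each point to [42.75, 64.19]: sample 2 = 35.14 < LCL; sample 3 = 36.74 < LCL; sample 6 = 76.98 > UCL.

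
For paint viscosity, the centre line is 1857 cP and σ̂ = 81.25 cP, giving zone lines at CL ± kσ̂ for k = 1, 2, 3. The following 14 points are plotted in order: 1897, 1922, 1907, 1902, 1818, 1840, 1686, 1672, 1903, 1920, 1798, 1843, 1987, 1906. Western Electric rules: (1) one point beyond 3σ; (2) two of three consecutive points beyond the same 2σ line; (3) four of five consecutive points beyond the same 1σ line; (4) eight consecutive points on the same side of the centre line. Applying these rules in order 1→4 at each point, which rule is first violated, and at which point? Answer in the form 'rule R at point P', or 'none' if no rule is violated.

rule 2 at point 8

Zone of each point (C = within 1σ̂, B = 1σ̂–2σ̂, A = 2σ̂–3σ̂, * = beyond 3σ̂; sign = side of CL): 1:+C, 2:+C, 3:+C, 4:+C, 5:-C, 6:-C, 7:-A, 8:-A, 9:+C, 10:+C, 11:-C, 12:-C, 13:+B, 14:+C
Rule 2 (two of three consecutive points beyond the same 2σ limit) is satisfied at point 8.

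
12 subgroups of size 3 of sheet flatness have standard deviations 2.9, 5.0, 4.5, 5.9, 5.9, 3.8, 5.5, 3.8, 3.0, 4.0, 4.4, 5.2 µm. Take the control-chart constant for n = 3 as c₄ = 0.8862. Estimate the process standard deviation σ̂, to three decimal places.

5.068

s̄ = (2.9 + 5.0 + 4.5 + 5.9 + 5.9 + 3.8 + 5.5 + 3.8 + 3.0 + 4.0 + 4.4 + 5.2) / 12 = 4.4917
σ̂ = s̄ / c₄ = 4.4917 / 0.8862 = 5.0685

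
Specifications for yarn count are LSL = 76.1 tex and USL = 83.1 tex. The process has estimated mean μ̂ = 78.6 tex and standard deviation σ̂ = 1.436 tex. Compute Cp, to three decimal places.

0.812

Cp = (USL − LSL) / (6σ̂) = (83.1 − 76.1) / (6 × 1.436) = 7.0000 / 8.6160 = 0.8124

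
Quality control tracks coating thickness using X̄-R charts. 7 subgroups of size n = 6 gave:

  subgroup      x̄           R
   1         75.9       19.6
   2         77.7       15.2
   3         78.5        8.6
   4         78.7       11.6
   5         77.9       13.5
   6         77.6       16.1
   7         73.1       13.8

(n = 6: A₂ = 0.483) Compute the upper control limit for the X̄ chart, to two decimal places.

83.85

X̄̄ = (75.9 + 77.7 + 78.5 + 78.7 + 77.9 + 77.6 + 73.1) / 7 = 539.4000 / 7 = 77.0571
R̄ = (19.6 + 15.2 + 8.6 + 11.6 + 13.5 + 16.1 + 13.8) / 7 = 98.4000 / 7 = 14.0571
UCL = X̄̄ + A₂·R̄ = 77.0571 + 0.483 × 14.0571 = 83.8467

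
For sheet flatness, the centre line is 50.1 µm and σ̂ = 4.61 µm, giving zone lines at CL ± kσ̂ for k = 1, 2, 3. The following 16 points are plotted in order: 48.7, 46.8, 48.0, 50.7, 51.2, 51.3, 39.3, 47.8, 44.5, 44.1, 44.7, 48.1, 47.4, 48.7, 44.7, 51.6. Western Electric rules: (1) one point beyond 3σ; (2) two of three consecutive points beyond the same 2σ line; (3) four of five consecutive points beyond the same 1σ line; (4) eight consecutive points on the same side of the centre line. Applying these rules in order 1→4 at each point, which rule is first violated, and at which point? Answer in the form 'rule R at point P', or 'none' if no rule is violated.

rule 3 at point 11

Zone of each point (C = within 1σ̂, B = 1σ̂–2σ̂, A = 2σ̂–3σ̂, * = beyond 3σ̂; sign = side of CL): 1:-C, 2:-C, 3:-C, 4:+C, 5:+C, 6:+C, 7:-A, 8:-C, 9:-B, 10:-B, 11:-B, 12:-C, 13:-C, 14:-C, 15:-B, 16:+C
Rule 3 (four of five consecutive points beyond the same 1σ limit) is satisfied at point 11.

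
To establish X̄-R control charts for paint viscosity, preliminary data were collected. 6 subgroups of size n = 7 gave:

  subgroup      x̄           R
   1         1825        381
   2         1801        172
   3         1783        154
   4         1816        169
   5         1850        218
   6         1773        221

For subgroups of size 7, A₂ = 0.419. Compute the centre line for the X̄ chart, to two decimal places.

1808.00

X̄̄ = (1825 + 1801 + 1783 + 1816 + 1850 + 1773) / 6 = 10848.0000 / 6 = 1808.0000
CL = X̄̄ = 1808.0000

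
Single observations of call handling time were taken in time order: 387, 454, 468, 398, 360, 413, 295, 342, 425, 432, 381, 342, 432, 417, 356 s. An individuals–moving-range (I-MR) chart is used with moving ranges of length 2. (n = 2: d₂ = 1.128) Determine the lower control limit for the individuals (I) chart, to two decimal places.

250.42

X̄ = (387 + 454 + 468 + 398 + 360 + 413 + 295 + 342 + 425 + 432 + 381 + 342 + 432 + 417 + 356) / 15 = 393.4667
Moving ranges: 67, 14, 70, 38, 53, 118, 47, 83, 7, 51, 39, 90, 15, 61; M̄R̄ = 753.0000 / 14 = 53.7857
LCL = X̄ − 3·M̄R̄/d₂ = 393.4667 − 3 × 53.7857 / 1.128 = 250.4196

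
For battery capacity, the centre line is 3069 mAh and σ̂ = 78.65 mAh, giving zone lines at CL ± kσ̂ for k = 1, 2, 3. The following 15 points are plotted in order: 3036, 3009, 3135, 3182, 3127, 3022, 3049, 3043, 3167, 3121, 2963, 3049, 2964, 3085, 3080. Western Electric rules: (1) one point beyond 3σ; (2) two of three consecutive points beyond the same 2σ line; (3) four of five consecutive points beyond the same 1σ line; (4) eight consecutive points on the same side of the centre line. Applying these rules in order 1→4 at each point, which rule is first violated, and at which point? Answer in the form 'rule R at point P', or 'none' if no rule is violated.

none

Zone of each point (C = within 1σ̂, B = 1σ̂–2σ̂, A = 2σ̂–3σ̂, * = beyond 3σ̂; sign = side of CL): 1:-C, 2:-C, 3:+C, 4:+B, 5:+C, 6:-C, 7:-C, 8:-C, 9:+B, 10:+C, 11:-B, 12:-C, 13:-B, 14:+C, 15:+C
No rule fires across all 15 points.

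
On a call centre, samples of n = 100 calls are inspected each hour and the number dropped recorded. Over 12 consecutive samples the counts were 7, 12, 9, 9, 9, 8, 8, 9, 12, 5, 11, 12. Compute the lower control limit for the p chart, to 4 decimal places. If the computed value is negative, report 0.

0.0056

p̄ = Σdᵢ / (k·n) = 111 / (12 × 100) = 0.09250
LCL = p̄ − 3·√(p̄(1−p̄)/n) = 0.09250 − 3 × 0.02897 = 0.00558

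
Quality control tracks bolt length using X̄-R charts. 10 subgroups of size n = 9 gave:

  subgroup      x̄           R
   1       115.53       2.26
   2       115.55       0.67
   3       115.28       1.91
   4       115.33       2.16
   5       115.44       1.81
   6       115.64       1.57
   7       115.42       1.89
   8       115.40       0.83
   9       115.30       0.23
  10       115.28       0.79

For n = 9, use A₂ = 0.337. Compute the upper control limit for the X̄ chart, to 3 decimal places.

115.893

X̄̄ = (115.53 + 115.55 + 115.28 + 115.33 + 115.44 + 115.64 + 115.42 + 115.40 + 115.30 + 115.28) / 10 = 1154.1700 / 10 = 115.4170
R̄ = (2.26 + 0.67 + 1.91 + 2.16 + 1.81 + 1.57 + 1.89 + 0.83 + 0.23 + 0.79) / 10 = 14.1200 / 10 = 1.4120
UCL = X̄̄ + A₂·R̄ = 115.4170 + 0.337 × 1.4120 = 115.8928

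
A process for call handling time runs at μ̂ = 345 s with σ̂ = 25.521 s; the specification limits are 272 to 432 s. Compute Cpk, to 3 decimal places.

0.953

Cpu = (USL − μ̂) / (3σ̂) = (432 − 345) / (3 × 25.521) = 1.1363; Cpl = (μ̂ − LSL) / (3σ̂) = (345 − 272) / (3 × 25.521) = 0.9535; Cpk = min(Cpu, Cpl) = 0.9535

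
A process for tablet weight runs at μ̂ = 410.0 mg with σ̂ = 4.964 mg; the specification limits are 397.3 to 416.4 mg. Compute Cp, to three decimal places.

0.641

Cp = (USL − LSL) / (6σ̂) = (416.4 − 397.3) / (6 × 4.964) = 19.1000 / 29.7840 = 0.6413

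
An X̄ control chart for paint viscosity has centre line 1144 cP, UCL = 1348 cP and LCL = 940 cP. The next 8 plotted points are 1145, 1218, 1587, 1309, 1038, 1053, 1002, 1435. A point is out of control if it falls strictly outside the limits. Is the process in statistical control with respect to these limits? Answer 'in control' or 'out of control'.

Compare each point to [940, 1348]: sample 3 = 1587 > UCL; sample 8 = 1435 > UCL.

out of control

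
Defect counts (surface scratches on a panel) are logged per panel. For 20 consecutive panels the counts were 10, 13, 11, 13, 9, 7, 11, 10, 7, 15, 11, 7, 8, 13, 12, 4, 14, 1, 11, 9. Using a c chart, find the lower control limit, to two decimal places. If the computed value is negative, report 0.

c̄ = (10 + 13 + 11 + 13 + 9 + 7 + 11 + 10 + 7 + 15 + 11 + 7 + 8 + 13 + 12 + 4 + 14 + 1 + 11 + 9) / 20 = 196 / 20 = 9.8000
LCL = c̄ − 3√c̄ = 9.8000 − 3 × 3.1305 = 0.4085

0.41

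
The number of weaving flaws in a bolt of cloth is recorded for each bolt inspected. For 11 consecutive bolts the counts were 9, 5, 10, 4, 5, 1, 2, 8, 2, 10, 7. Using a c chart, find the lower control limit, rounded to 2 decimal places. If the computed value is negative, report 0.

0.00

c̄ = (9 + 5 + 10 + 4 + 5 + 1 + 2 + 8 + 2 + 10 + 7) / 11 = 63 / 11 = 5.7273
LCL = c̄ − 3√c̄ = 5.7273 − 3 × 2.3932 = -1.4522 → 0 (cannot be negative)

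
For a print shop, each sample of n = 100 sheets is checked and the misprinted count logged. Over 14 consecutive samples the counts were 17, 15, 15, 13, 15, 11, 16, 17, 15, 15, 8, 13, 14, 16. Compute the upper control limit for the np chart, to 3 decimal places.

24.784

p̄ = Σdᵢ / (k·n) = 200 / (14 × 100) = 0.14286
UCL = np̄ + 3·√(np̄(1−p̄)) = 14.2857 + 3 × √(14.2857×0.85714) = 14.2857 + 3 × 3.4993 = 24.7835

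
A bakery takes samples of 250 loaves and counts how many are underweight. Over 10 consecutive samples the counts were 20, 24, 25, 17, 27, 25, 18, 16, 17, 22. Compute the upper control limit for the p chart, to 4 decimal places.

0.1371

p̄ = Σdᵢ / (k·n) = 211 / (10 × 250) = 0.08440
UCL = p̄ + 3·√(p̄(1−p̄)/n) = 0.08440 + 3 × √(0.08440×0.91560/250) = 0.08440 + 3 × 0.01758 = 0.13714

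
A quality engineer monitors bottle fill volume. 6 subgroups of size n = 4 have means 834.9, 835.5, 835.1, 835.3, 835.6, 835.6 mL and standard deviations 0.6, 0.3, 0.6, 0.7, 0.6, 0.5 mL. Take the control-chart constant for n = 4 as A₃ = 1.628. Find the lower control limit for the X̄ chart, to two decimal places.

X̄̄ = (834.9 + 835.5 + 835.1 + 835.3 + 835.6 + 835.6) / 6 = 835.3333
s̄ = (0.6 + 0.3 + 0.6 + 0.7 + 0.6 + 0.5) / 6 = 0.5500
LCL = X̄̄ − A₃·s̄ = 835.3333 − 1.628 × 0.5500 = 834.4379

834.44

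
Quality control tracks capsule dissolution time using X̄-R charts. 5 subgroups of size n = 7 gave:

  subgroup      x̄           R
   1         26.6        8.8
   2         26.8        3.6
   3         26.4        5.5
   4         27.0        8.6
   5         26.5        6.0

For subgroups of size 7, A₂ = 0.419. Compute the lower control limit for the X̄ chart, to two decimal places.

X̄̄ = (26.6 + 26.8 + 26.4 + 27.0 + 26.5) / 5 = 133.3000 / 5 = 26.6600
R̄ = (8.8 + 3.6 + 5.5 + 8.6 + 6.0) / 5 = 32.5000 / 5 = 6.5000
LCL = X̄̄ − A₂·R̄ = 26.6600 − 0.419 × 6.5000 = 23.9365

23.94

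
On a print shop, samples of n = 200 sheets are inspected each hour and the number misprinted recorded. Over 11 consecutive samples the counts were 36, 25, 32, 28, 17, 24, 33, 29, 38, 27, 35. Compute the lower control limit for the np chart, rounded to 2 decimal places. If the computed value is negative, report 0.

p̄ = Σdᵢ / (k·n) = 324 / (11 × 200) = 0.14727
LCL = np̄ − 3·√(np̄(1−p̄)) = 29.4545 − 3 × 5.0117 = 14.4196

14.42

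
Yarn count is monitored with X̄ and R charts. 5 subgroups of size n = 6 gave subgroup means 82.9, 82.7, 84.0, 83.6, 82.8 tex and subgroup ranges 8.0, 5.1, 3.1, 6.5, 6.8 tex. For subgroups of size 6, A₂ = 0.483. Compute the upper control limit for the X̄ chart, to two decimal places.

86.05

X̄̄ = (82.9 + 82.7 + 84.0 + 83.6 + 82.8) / 5 = 416.0000 / 5 = 83.2000
R̄ = (8.0 + 5.1 + 3.1 + 6.5 + 6.8) / 5 = 29.5000 / 5 = 5.9000
UCL = X̄̄ + A₂·R̄ = 83.2000 + 0.483 × 5.9000 = 86.0497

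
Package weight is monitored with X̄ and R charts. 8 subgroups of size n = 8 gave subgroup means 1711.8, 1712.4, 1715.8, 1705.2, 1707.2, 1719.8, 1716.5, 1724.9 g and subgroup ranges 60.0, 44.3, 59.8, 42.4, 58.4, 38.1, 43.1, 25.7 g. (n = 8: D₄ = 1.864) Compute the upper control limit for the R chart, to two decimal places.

86.63

R̄ = (60.0 + 44.3 + 59.8 + 42.4 + 58.4 + 38.1 + 43.1 + 25.7) / 8 = 371.8000 / 8 = 46.4750
UCL_R = D₄·R̄ = 1.864 × 46.4750 = 86.6294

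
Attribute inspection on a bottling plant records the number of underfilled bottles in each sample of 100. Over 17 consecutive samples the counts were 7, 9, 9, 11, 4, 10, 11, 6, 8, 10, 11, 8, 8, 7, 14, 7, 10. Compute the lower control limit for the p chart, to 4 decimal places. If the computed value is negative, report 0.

0.0031

p̄ = Σdᵢ / (k·n) = 150 / (17 × 100) = 0.08824
LCL = p̄ − 3·√(p̄(1−p̄)/n) = 0.08824 − 3 × 0.02836 = 0.00314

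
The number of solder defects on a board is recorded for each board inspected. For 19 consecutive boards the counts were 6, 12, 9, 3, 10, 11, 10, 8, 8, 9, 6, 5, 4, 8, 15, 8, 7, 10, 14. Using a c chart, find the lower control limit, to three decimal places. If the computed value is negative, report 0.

0.000

c̄ = (6 + 12 + 9 + 3 + 10 + 11 + 10 + 8 + 8 + 9 + 6 + 5 + 4 + 8 + 15 + 8 + 7 + 10 + 14) / 19 = 163 / 19 = 8.5789
LCL = c̄ − 3√c̄ = 8.5789 − 3 × 2.9290 = -0.2080 → 0 (cannot be negative)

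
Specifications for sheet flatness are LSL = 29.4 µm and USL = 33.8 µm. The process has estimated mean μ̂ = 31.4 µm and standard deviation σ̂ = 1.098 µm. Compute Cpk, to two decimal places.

Cpu = (USL − μ̂) / (3σ̂) = (33.8 − 31.4) / (3 × 1.098) = 0.7286; Cpl = (μ̂ − LSL) / (3σ̂) = (31.4 − 29.4) / (3 × 1.098) = 0.6072; Cpk = min(Cpu, Cpl) = 0.6072

0.61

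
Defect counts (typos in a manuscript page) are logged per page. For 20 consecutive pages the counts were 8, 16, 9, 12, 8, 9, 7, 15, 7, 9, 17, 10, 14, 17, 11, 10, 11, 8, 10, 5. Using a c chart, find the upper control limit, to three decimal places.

c̄ = (8 + 16 + 9 + 12 + 8 + 9 + 7 + 15 + 7 + 9 + 17 + 10 + 14 + 17 + 11 + 10 + 11 + 8 + 10 + 5) / 20 = 213 / 20 = 10.6500
UCL = c̄ + 3√c̄ = 10.6500 + 3 × √10.6500 = 10.6500 + 3 × 3.2634 = 20.4403

20.440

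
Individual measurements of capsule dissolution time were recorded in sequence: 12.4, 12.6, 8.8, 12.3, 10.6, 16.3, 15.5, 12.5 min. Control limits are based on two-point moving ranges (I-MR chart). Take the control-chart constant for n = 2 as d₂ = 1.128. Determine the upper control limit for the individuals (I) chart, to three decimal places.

X̄ = (12.4 + 12.6 + 8.8 + 12.3 + 10.6 + 16.3 + 15.5 + 12.5) / 8 = 12.6250
Moving ranges: 0.2, 3.8, 3.5, 1.7, 5.7, 0.8, 3.0; M̄R̄ = 18.7000 / 7 = 2.6714
UCL = X̄ + 3·M̄R̄/d₂ = 12.6250 + 3 × 2.6714 / 1.128 = 19.7299

19.730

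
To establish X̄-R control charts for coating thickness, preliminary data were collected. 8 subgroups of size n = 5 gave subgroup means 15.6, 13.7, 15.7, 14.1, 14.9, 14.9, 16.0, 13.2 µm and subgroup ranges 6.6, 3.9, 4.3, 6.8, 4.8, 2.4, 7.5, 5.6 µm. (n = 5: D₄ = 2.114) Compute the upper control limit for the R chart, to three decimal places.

11.072

R̄ = (6.6 + 3.9 + 4.3 + 6.8 + 4.8 + 2.4 + 7.5 + 5.6) / 8 = 41.9000 / 8 = 5.2375
UCL_R = D₄·R̄ = 2.114 × 5.2375 = 11.0721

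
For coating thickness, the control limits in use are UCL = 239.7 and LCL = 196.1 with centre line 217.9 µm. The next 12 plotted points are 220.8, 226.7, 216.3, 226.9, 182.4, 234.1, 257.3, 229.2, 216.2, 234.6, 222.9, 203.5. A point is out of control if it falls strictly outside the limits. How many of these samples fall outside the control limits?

2

Compare each point to [196.1, 239.7]: sample 5 = 182.4 < LCL; sample 7 = 257.3 > UCL.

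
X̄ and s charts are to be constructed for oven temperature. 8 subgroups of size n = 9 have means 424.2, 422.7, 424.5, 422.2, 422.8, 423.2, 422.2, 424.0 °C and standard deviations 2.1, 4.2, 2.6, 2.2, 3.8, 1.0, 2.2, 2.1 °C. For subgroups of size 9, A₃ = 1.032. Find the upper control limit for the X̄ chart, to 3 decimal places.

X̄̄ = (424.2 + 422.7 + 424.5 + 422.2 + 422.8 + 423.2 + 422.2 + 424.0) / 8 = 423.2250
s̄ = (2.1 + 4.2 + 2.6 + 2.2 + 3.8 + 1.0 + 2.2 + 2.1) / 8 = 2.5250
UCL = X̄̄ + A₃·s̄ = 423.2250 + 1.032 × 2.5250 = 425.8308

425.831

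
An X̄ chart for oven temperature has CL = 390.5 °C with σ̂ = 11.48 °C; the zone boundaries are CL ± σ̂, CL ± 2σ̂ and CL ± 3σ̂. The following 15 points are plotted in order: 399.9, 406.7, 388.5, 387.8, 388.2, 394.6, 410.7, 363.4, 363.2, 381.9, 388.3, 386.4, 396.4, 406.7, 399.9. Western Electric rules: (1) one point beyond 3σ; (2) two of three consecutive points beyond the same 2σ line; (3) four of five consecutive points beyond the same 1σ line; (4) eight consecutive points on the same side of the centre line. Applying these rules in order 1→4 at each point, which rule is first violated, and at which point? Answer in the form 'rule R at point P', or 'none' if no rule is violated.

rule 2 at point 9

Zone of each point (C = within 1σ̂, B = 1σ̂–2σ̂, A = 2σ̂–3σ̂, * = beyond 3σ̂; sign = side of CL): 1:+C, 2:+B, 3:-C, 4:-C, 5:-C, 6:+C, 7:+B, 8:-A, 9:-A, 10:-C, 11:-C, 12:-C, 13:+C, 14:+B, 15:+C
Rule 2 (two of three consecutive points beyond the same 2σ limit) is satisfied at point 9.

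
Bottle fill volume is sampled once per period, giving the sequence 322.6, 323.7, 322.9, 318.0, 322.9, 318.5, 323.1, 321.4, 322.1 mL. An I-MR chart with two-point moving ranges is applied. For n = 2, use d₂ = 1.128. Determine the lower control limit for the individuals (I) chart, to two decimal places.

X̄ = (322.6 + 323.7 + 322.9 + 318.0 + 322.9 + 318.5 + 323.1 + 321.4 + 322.1) / 9 = 321.6889
Moving ranges: 1.1, 0.8, 4.9, 4.9, 4.4, 4.6, 1.7, 0.7; M̄R̄ = 23.1000 / 8 = 2.8875
LCL = X̄ − 3·M̄R̄/d₂ = 321.6889 − 3 × 2.8875 / 1.128 = 314.0094

314.01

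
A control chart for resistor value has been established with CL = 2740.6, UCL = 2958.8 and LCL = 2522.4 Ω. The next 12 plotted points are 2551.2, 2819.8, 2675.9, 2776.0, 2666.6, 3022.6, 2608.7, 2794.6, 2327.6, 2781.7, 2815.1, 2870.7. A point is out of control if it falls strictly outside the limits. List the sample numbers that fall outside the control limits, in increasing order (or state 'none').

6, 9

Compare each point to [2522.4, 2958.8]: sample 6 = 3022.6 > UCL; sample 9 = 2327.6 < LCL.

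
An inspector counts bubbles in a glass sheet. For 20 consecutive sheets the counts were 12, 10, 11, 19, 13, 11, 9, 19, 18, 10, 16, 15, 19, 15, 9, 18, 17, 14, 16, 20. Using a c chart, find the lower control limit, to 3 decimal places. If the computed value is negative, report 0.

c̄ = (12 + 10 + 11 + 19 + 13 + 11 + 9 + 19 + 18 + 10 + 16 + 15 + 19 + 15 + 9 + 18 + 17 + 14 + 16 + 20) / 20 = 291 / 20 = 14.5500
LCL = c̄ − 3√c̄ = 14.5500 − 3 × 3.8144 = 3.1067

3.107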